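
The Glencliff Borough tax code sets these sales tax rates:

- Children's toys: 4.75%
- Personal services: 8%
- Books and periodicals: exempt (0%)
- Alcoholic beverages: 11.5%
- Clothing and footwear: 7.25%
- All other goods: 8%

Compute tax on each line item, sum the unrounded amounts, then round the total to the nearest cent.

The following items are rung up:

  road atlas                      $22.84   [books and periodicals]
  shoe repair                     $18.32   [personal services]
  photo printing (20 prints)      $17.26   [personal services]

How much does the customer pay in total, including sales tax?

Road atlas $22.84: books and periodicals → 0% → $0.00
Shoe repair $18.32: personal services → 8% → $1.4656
Photo printing (20 prints) $17.26: personal services → 8% → $1.3808
Subtotal = $58.42; unrounded tax = $2.8464 → $2.85; total due = $61.27

$61.27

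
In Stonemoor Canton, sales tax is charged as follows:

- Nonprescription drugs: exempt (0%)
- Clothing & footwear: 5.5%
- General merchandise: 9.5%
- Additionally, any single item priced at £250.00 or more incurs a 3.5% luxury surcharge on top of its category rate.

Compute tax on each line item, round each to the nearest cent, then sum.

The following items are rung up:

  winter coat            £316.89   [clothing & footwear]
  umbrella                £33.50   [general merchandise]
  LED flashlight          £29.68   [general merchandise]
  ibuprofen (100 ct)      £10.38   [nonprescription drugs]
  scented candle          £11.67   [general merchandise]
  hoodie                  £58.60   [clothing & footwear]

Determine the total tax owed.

£38.85

Winter coat £316.89: clothing & footwear → 5.5% + 3.5% surcharge = 9% → £28.52
Umbrella £33.50: general merchandise → 9.5% → £3.18
LED flashlight £29.68: general merchandise → 9.5% → £2.82
Ibuprofen (100 ct) £10.38: nonprescription drugs → 0% → £0.00
Scented candle £11.67: general merchandise → 9.5% → £1.11
Hoodie £58.60: clothing & footwear → 5.5% → £3.22
Total tax = £28.52 + £3.18 + £2.82 + £1.11 + £3.22 = £38.85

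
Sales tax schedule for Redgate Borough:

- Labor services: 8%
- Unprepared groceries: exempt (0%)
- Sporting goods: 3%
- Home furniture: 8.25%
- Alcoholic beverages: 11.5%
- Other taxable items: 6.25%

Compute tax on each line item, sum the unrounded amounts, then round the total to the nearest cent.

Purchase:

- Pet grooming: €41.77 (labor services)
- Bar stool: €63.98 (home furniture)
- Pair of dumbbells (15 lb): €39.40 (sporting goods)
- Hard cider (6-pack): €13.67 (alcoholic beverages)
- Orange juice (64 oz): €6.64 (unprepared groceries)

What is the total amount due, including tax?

€176.83

Pet grooming €41.77: labor services → 8% → €3.3416
Bar stool €63.98: home furniture → 8.25% → €5.27835
Pair of dumbbells (15 lb) €39.40: sporting goods → 3% → €1.182
Hard cider (6-pack) €13.67: alcoholic beverages → 11.5% → €1.57205
Orange juice (64 oz) €6.64: unprepared groceries → 0% → €0.00
Subtotal = €165.46; unrounded tax = €11.374 → €11.37; total due = €176.83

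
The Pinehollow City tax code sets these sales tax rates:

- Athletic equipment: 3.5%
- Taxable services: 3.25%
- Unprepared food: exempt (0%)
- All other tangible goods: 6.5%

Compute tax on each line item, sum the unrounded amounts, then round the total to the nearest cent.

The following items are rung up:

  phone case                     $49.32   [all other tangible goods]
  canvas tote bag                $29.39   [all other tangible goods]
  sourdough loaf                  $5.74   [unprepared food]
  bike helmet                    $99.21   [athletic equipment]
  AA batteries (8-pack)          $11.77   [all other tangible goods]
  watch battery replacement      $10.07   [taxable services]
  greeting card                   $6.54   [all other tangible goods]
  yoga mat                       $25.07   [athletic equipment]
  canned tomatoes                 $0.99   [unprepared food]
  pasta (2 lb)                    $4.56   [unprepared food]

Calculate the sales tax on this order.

$10.98

Phone case $49.32: all other tangible goods → 6.5% → $3.2058
Canvas tote bag $29.39: all other tangible goods → 6.5% → $1.91035
Sourdough loaf $5.74: unprepared food → 0% → $0.00
Bike helmet $99.21: athletic equipment → 3.5% → $3.47235
AA batteries (8-pack) $11.77: all other tangible goods → 6.5% → $0.76505
Watch battery replacement $10.07: taxable services → 3.25% → $0.327275
Greeting card $6.54: all other tangible goods → 6.5% → $0.4251
Yoga mat $25.07: athletic equipment → 3.5% → $0.87745
Canned tomatoes $0.99: unprepared food → 0% → $0.00
Pasta (2 lb) $4.56: unprepared food → 0% → $0.00
Unrounded tax sum = $10.983375 → $10.98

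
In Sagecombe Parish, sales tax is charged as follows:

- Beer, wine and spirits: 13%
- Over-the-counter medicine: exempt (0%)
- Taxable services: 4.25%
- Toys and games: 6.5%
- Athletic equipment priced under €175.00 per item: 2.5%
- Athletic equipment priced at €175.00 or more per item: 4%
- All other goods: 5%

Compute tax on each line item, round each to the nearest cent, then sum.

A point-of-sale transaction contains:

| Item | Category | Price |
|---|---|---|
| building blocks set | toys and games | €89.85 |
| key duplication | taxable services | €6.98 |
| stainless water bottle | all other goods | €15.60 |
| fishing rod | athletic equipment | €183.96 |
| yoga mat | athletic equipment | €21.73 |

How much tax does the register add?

€14.82

Building blocks set €89.85: toys and games → 6.5% → €5.84
Key duplication €6.98: taxable services → 4.25% → €0.30
Stainless water bottle €15.60: all other goods → 5% → €0.78
Fishing rod €183.96: athletic equipment, €175.00 or more → 4% → €7.36
Yoga mat €21.73: athletic equipment, under €175.00 → 2.5% → €0.54
Total tax = €5.84 + €0.30 + €0.78 + €7.36 + €0.54 = €14.82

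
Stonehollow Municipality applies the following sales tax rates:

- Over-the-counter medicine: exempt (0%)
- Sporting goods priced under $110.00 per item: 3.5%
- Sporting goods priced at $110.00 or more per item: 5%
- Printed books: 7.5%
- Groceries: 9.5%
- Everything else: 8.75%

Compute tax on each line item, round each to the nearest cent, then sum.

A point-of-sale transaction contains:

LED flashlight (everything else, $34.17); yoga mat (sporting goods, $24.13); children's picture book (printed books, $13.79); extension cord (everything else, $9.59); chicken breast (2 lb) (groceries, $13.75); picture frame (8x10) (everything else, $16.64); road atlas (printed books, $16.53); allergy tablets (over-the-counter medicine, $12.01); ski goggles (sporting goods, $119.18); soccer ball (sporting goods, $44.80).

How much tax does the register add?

LED flashlight $34.17: everything else → 8.75% → $2.99
Yoga mat $24.13: sporting goods, under $110.00 → 3.5% → $0.84
Children's picture book $13.79: printed books → 7.5% → $1.03
Extension cord $9.59: everything else → 8.75% → $0.84
Chicken breast (2 lb) $13.75: groceries → 9.5% → $1.31
Picture frame (8x10) $16.64: everything else → 8.75% → $1.46
Road atlas $16.53: printed books → 7.5% → $1.24
Allergy tablets $12.01: over-the-counter medicine → 0% → $0.00
Ski goggles $119.18: sporting goods, $110.00 or more → 5% → $5.96
Soccer ball $44.80: sporting goods, under $110.00 → 3.5% → $1.57
Total tax = $2.99 + $0.84 + $1.03 + $0.84 + $1.31 + $1.46 + $1.24 + $5.96 + $1.57 = $17.24

$17.24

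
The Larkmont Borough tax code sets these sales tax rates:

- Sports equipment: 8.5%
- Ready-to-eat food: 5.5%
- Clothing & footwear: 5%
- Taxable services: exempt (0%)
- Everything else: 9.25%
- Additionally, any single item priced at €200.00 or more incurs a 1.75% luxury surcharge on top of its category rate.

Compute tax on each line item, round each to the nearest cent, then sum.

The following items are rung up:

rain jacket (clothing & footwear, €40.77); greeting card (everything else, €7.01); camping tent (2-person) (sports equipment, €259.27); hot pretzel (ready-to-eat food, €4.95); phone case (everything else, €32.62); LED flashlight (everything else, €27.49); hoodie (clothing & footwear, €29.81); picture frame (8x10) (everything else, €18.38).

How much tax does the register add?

€38.29

Rain jacket €40.77: clothing & footwear → 5% → €2.04
Greeting card €7.01: everything else → 9.25% → €0.65
Camping tent (2-person) €259.27: sports equipment → 8.5% + 1.75% surcharge = 10.25% → €26.58
Hot pretzel €4.95: ready-to-eat food → 5.5% → €0.27
Phone case €32.62: everything else → 9.25% → €3.02
LED flashlight €27.49: everything else → 9.25% → €2.54
Hoodie €29.81: clothing & footwear → 5% → €1.49
Picture frame (8x10) €18.38: everything else → 9.25% → €1.70
Total tax = €2.04 + €0.65 + €26.58 + €0.27 + €3.02 + €2.54 + €1.49 + €1.70 = €38.29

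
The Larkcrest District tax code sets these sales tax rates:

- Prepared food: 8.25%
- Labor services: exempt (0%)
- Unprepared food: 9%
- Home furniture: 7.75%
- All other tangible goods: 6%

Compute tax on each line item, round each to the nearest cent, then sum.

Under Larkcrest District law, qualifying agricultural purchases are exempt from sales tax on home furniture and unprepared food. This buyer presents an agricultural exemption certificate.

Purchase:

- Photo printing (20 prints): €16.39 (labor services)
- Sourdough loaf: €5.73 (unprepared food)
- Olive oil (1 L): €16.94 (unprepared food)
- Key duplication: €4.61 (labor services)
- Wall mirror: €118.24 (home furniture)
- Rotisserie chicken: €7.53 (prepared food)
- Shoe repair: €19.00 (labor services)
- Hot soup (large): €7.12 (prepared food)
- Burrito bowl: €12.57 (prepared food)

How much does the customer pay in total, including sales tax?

€210.38

Photo printing (20 prints) €16.39: labor services → 0% → €0.00
Sourdough loaf €5.73: unprepared food, buyer-exempt → 0% → €0.00
Olive oil (1 L) €16.94: unprepared food, buyer-exempt → 0% → €0.00
Key duplication €4.61: labor services → 0% → €0.00
Wall mirror €118.24: home furniture, buyer-exempt → 0% → €0.00
Rotisserie chicken €7.53: prepared food → 8.25% → €0.62
Shoe repair €19.00: labor services → 0% → €0.00
Hot soup (large) €7.12: prepared food → 8.25% → €0.59
Burrito bowl €12.57: prepared food → 8.25% → €1.04
Subtotal = €208.13; tax = €2.25; total due = €210.38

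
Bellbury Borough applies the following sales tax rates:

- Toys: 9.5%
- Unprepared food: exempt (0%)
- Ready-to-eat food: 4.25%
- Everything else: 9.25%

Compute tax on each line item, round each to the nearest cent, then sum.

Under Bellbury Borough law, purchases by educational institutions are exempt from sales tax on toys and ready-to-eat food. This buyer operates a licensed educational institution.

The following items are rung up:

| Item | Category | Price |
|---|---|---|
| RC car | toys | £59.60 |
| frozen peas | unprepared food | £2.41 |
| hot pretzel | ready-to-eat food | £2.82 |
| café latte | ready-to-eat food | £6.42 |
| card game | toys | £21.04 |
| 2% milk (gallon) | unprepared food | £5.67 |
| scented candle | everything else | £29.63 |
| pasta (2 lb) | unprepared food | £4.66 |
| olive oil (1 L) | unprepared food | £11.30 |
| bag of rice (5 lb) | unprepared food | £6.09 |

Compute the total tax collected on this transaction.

RC car £59.60: toys, buyer-exempt → 0% → £0.00
Frozen peas £2.41: unprepared food → 0% → £0.00
Hot pretzel £2.82: ready-to-eat food, buyer-exempt → 0% → £0.00
Café latte £6.42: ready-to-eat food, buyer-exempt → 0% → £0.00
Card game £21.04: toys, buyer-exempt → 0% → £0.00
2% milk (gallon) £5.67: unprepared food → 0% → £0.00
Scented candle £29.63: everything else → 9.25% → £2.74
Pasta (2 lb) £4.66: unprepared food → 0% → £0.00
Olive oil (1 L) £11.30: unprepared food → 0% → £0.00
Bag of rice (5 lb) £6.09: unprepared food → 0% → £0.00
Total tax = £2.74

£2.74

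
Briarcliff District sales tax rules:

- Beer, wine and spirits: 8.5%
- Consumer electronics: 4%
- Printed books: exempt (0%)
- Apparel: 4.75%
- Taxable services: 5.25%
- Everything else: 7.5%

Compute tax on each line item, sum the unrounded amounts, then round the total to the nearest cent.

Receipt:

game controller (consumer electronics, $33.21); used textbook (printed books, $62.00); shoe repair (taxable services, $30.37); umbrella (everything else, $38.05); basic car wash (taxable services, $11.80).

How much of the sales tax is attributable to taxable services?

$2.21

Shoe repair $30.37: taxable services → 5.25% → $1.594425
Basic car wash $11.80: taxable services → 5.25% → $0.6195
Tax on taxable services: unrounded sum = $2.213925 → $2.21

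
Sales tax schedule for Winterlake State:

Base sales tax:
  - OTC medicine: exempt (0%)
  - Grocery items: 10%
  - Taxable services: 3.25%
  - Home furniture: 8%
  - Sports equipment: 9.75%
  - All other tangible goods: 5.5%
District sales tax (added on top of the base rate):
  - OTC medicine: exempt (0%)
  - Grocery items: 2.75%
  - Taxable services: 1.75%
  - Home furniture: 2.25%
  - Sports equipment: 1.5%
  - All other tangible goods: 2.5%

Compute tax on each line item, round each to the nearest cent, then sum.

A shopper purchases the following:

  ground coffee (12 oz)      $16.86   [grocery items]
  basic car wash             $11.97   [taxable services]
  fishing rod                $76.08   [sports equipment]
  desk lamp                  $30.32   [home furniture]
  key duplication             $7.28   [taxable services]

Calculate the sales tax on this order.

$14.78

Ground coffee (12 oz) $16.86: grocery items → 10% + 2.75% district = 12.75% → $2.15
Basic car wash $11.97: taxable services → 3.25% + 1.75% district = 5% → $0.60
Fishing rod $76.08: sports equipment → 9.75% + 1.5% district = 11.25% → $8.56
Desk lamp $30.32: home furniture → 8% + 2.25% district = 10.25% → $3.11
Key duplication $7.28: taxable services → 3.25% + 1.75% district = 5% → $0.36
Total tax = $2.15 + $0.60 + $8.56 + $3.11 + $0.36 = $14.78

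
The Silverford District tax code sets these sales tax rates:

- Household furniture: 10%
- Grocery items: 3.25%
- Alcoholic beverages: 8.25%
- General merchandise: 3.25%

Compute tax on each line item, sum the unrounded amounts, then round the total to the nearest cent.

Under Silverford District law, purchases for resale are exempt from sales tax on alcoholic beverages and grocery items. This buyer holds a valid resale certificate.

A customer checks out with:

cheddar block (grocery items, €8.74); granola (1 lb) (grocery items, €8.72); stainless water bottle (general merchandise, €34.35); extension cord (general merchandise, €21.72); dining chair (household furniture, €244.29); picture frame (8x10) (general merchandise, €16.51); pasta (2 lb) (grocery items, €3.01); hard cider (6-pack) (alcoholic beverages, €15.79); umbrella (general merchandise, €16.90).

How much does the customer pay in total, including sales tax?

Cheddar block €8.74: grocery items, buyer-exempt → 0% → €0.00
Granola (1 lb) €8.72: grocery items, buyer-exempt → 0% → €0.00
Stainless water bottle €34.35: general merchandise → 3.25% → €1.116375
Extension cord €21.72: general merchandise → 3.25% → €0.7059
Dining chair €244.29: household furniture → 10% → €24.429
Picture frame (8x10) €16.51: general merchandise → 3.25% → €0.536575
Pasta (2 lb) €3.01: grocery items, buyer-exempt → 0% → €0.00
Hard cider (6-pack) €15.79: alcoholic beverages, buyer-exempt → 0% → €0.00
Umbrella €16.90: general merchandise → 3.25% → €0.54925
Subtotal = €370.03; unrounded tax = €27.3371 → €27.34; total due = €397.37

€397.37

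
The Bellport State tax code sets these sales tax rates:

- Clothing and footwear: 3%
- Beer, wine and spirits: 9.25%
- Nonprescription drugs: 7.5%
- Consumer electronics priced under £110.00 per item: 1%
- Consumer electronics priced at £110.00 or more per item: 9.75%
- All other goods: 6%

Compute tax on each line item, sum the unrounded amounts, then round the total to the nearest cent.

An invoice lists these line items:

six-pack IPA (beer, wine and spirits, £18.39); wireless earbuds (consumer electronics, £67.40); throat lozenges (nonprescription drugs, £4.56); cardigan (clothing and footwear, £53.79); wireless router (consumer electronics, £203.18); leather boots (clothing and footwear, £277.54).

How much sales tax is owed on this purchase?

£32.47

Six-pack IPA £18.39: beer, wine and spirits → 9.25% → £1.701075
Wireless earbuds £67.40: consumer electronics, under £110.00 → 1% → £0.674
Throat lozenges £4.56: nonprescription drugs → 7.5% → £0.342
Cardigan £53.79: clothing and footwear → 3% → £1.6137
Wireless router £203.18: consumer electronics, £110.00 or more → 9.75% → £19.81005
Leather boots £277.54: clothing and footwear → 3% → £8.3262
Unrounded tax sum = £32.467025 → £32.47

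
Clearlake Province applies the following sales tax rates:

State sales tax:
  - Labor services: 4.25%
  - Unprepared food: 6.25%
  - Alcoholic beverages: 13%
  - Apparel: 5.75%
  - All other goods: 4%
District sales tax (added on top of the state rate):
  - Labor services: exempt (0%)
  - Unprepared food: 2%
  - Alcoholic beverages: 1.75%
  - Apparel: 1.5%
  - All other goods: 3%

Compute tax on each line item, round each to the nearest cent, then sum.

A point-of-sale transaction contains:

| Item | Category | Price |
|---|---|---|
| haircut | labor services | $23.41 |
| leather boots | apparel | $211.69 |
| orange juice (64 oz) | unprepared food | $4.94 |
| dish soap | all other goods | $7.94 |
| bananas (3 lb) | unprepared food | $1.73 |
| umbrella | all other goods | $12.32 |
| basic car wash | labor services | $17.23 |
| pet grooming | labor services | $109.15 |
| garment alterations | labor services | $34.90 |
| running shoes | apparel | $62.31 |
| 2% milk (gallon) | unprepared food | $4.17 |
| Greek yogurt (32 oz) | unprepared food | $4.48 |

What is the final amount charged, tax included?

Haircut $23.41: labor services → 4.25% + 0% district = 4.25% → $0.99
Leather boots $211.69: apparel → 5.75% + 1.5% district = 7.25% → $15.35
Orange juice (64 oz) $4.94: unprepared food → 6.25% + 2% district = 8.25% → $0.41
Dish soap $7.94: all other goods → 4% + 3% district = 7% → $0.56
Bananas (3 lb) $1.73: unprepared food → 6.25% + 2% district = 8.25% → $0.14
Umbrella $12.32: all other goods → 4% + 3% district = 7% → $0.86
Basic car wash $17.23: labor services → 4.25% + 0% district = 4.25% → $0.73
Pet grooming $109.15: labor services → 4.25% + 0% district = 4.25% → $4.64
Garment alterations $34.90: labor services → 4.25% + 0% district = 4.25% → $1.48
Running shoes $62.31: apparel → 5.75% + 1.5% district = 7.25% → $4.52
2% milk (gallon) $4.17: unprepared food → 6.25% + 2% district = 8.25% → $0.34
Greek yogurt (32 oz) $4.48: unprepared food → 6.25% + 2% district = 8.25% → $0.37
Subtotal = $494.27; tax = $30.39; total due = $524.66

$524.66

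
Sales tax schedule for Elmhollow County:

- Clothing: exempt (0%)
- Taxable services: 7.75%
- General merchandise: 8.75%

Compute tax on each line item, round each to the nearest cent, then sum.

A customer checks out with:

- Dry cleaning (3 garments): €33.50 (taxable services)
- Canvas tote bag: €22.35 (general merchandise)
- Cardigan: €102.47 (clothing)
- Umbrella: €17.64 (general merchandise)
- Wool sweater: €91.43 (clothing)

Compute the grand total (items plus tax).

€273.49

Dry cleaning (3 garments) €33.50: taxable services → 7.75% → €2.60
Canvas tote bag €22.35: general merchandise → 8.75% → €1.96
Cardigan €102.47: clothing → 0% → €0.00
Umbrella €17.64: general merchandise → 8.75% → €1.54
Wool sweater €91.43: clothing → 0% → €0.00
Subtotal = €267.39; tax = €6.10; total due = €273.49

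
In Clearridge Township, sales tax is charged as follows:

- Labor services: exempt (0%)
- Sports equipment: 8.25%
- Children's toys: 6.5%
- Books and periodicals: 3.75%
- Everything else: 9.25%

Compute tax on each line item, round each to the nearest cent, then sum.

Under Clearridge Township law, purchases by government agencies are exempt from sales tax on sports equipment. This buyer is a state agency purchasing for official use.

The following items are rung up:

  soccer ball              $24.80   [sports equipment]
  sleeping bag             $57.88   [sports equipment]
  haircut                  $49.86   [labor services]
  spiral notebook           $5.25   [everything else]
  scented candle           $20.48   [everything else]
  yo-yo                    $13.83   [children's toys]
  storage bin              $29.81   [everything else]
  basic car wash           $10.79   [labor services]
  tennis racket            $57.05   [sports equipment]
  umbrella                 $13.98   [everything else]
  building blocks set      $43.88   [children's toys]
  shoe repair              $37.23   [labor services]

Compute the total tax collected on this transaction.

Soccer ball $24.80: sports equipment, buyer-exempt → 0% → $0.00
Sleeping bag $57.88: sports equipment, buyer-exempt → 0% → $0.00
Haircut $49.86: labor services → 0% → $0.00
Spiral notebook $5.25: everything else → 9.25% → $0.49
Scented candle $20.48: everything else → 9.25% → $1.89
Yo-yo $13.83: children's toys → 6.5% → $0.90
Storage bin $29.81: everything else → 9.25% → $2.76
Basic car wash $10.79: labor services → 0% → $0.00
Tennis racket $57.05: sports equipment, buyer-exempt → 0% → $0.00
Umbrella $13.98: everything else → 9.25% → $1.29
Building blocks set $43.88: children's toys → 6.5% → $2.85
Shoe repair $37.23: labor services → 0% → $0.00
Total tax = $0.49 + $1.89 + $0.90 + $2.76 + $1.29 + $2.85 = $10.18

$10.18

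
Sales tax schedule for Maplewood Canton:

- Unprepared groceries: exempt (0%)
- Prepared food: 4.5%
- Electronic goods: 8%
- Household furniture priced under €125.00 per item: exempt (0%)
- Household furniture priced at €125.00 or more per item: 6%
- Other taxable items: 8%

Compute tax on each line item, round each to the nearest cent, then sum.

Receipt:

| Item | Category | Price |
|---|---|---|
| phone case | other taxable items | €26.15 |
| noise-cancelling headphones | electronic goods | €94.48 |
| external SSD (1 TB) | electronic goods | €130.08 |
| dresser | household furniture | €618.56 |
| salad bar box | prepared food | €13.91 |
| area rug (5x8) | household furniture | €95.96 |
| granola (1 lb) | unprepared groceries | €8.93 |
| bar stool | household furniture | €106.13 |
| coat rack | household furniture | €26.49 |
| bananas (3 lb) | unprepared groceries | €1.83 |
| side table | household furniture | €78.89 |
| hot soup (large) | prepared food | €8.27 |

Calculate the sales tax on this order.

Phone case €26.15: other taxable items → 8% → €2.09
Noise-cancelling headphones €94.48: electronic goods → 8% → €7.56
External SSD (1 TB) €130.08: electronic goods → 8% → €10.41
Dresser €618.56: household furniture, €125.00 or more → 6% → €37.11
Salad bar box €13.91: prepared food → 4.5% → €0.63
Area rug (5x8) €95.96: household furniture, under €125.00 → 0% → €0.00
Granola (1 lb) €8.93: unprepared groceries → 0% → €0.00
Bar stool €106.13: household furniture, under €125.00 → 0% → €0.00
Coat rack €26.49: household furniture, under €125.00 → 0% → €0.00
Bananas (3 lb) €1.83: unprepared groceries → 0% → €0.00
Side table €78.89: household furniture, under €125.00 → 0% → €0.00
Hot soup (large) €8.27: prepared food → 4.5% → €0.37
Total tax = €2.09 + €7.56 + €10.41 + €37.11 + €0.63 + €0.37 = €58.17

€58.17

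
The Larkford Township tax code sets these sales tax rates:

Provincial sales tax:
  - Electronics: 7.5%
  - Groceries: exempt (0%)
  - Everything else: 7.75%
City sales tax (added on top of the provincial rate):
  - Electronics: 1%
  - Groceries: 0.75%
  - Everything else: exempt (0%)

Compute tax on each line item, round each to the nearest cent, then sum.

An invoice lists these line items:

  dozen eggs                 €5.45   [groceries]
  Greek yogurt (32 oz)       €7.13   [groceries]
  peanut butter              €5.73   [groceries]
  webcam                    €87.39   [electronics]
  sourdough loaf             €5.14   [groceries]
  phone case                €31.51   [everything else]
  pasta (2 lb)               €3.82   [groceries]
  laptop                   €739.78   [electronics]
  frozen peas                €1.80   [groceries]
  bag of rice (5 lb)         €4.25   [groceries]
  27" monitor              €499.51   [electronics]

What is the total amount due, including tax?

Dozen eggs €5.45: groceries → 0% + 0.75% city = 0.75% → €0.04
Greek yogurt (32 oz) €7.13: groceries → 0% + 0.75% city = 0.75% → €0.05
Peanut butter €5.73: groceries → 0% + 0.75% city = 0.75% → €0.04
Webcam €87.39: electronics → 7.5% + 1% city = 8.5% → €7.43
Sourdough loaf €5.14: groceries → 0% + 0.75% city = 0.75% → €0.04
Phone case €31.51: everything else → 7.75% + 0% city = 7.75% → €2.44
Pasta (2 lb) €3.82: groceries → 0% + 0.75% city = 0.75% → €0.03
Laptop €739.78: electronics → 7.5% + 1% city = 8.5% → €62.88
Frozen peas €1.80: groceries → 0% + 0.75% city = 0.75% → €0.01
Bag of rice (5 lb) €4.25: groceries → 0% + 0.75% city = 0.75% → €0.03
27" monitor €499.51: electronics → 7.5% + 1% city = 8.5% → €42.46
Subtotal = €1391.51; tax = €115.45; total due = €1506.96

€1506.96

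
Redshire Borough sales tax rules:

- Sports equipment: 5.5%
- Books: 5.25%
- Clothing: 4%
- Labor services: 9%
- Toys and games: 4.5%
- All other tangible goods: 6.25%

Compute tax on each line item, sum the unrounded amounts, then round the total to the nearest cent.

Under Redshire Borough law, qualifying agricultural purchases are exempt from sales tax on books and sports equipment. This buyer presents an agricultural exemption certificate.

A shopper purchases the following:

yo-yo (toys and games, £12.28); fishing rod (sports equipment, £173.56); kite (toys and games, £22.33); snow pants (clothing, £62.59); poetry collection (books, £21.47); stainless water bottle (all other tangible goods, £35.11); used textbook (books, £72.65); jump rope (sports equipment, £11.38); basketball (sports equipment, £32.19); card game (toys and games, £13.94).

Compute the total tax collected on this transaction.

Yo-yo £12.28: toys and games → 4.5% → £0.5526
Fishing rod £173.56: sports equipment, buyer-exempt → 0% → £0.00
Kite £22.33: toys and games → 4.5% → £1.00485
Snow pants £62.59: clothing → 4% → £2.5036
Poetry collection £21.47: books, buyer-exempt → 0% → £0.00
Stainless water bottle £35.11: all other tangible goods → 6.25% → £2.194375
Used textbook £72.65: books, buyer-exempt → 0% → £0.00
Jump rope £11.38: sports equipment, buyer-exempt → 0% → £0.00
Basketball £32.19: sports equipment, buyer-exempt → 0% → £0.00
Card game £13.94: toys and games → 4.5% → £0.6273
Unrounded tax sum = £6.882725 → £6.88

£6.88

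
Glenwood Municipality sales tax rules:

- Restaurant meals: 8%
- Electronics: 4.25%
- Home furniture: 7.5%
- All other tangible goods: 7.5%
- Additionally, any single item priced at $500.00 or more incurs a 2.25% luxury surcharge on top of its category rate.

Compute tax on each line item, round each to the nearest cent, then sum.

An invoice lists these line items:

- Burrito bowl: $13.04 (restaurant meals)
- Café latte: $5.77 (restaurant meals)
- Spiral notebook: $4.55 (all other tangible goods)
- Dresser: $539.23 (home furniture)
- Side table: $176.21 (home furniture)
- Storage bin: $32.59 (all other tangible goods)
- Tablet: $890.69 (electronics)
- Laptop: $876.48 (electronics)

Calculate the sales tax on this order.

$184.93

Burrito bowl $13.04: restaurant meals → 8% → $1.04
Café latte $5.77: restaurant meals → 8% → $0.46
Spiral notebook $4.55: all other tangible goods → 7.5% → $0.34
Dresser $539.23: home furniture → 7.5% + 2.25% surcharge = 9.75% → $52.57
Side table $176.21: home furniture → 7.5% → $13.22
Storage bin $32.59: all other tangible goods → 7.5% → $2.44
Tablet $890.69: electronics → 4.25% + 2.25% surcharge = 6.5% → $57.89
Laptop $876.48: electronics → 4.25% + 2.25% surcharge = 6.5% → $56.97
Total tax = $1.04 + $0.46 + $0.34 + $52.57 + $13.22 + $2.44 + $57.89 + $56.97 = $184.93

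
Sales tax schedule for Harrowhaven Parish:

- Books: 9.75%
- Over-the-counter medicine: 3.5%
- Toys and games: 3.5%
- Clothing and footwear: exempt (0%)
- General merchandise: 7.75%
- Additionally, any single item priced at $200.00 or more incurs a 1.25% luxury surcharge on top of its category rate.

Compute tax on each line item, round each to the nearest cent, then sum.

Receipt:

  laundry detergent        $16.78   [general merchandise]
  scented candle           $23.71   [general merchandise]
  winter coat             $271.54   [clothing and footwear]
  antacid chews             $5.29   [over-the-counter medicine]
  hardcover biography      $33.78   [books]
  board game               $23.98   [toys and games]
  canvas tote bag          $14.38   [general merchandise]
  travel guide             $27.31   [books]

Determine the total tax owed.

$14.62

Laundry detergent $16.78: general merchandise → 7.75% → $1.30
Scented candle $23.71: general merchandise → 7.75% → $1.84
Winter coat $271.54: clothing and footwear → 0% + 1.25% surcharge = 1.25% → $3.39
Antacid chews $5.29: over-the-counter medicine → 3.5% → $0.19
Hardcover biography $33.78: books → 9.75% → $3.29
Board game $23.98: toys and games → 3.5% → $0.84
Canvas tote bag $14.38: general merchandise → 7.75% → $1.11
Travel guide $27.31: books → 9.75% → $2.66
Total tax = $1.30 + $1.84 + $3.39 + $0.19 + $3.29 + $0.84 + $1.11 + $2.66 = $14.62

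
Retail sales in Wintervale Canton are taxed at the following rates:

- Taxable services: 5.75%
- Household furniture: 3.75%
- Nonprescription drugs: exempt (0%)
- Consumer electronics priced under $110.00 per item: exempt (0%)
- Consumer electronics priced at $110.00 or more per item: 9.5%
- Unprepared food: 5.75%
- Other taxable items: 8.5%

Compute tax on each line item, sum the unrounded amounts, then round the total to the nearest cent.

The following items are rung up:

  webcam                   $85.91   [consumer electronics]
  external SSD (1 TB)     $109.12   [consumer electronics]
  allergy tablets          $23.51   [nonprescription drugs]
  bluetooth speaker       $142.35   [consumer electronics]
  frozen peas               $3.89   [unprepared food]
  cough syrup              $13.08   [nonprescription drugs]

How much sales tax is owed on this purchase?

Webcam $85.91: consumer electronics, under $110.00 → 0% → $0.00
External SSD (1 TB) $109.12: consumer electronics, under $110.00 → 0% → $0.00
Allergy tablets $23.51: nonprescription drugs → 0% → $0.00
Bluetooth speaker $142.35: consumer electronics, $110.00 or more → 9.5% → $13.52325
Frozen peas $3.89: unprepared food → 5.75% → $0.223675
Cough syrup $13.08: nonprescription drugs → 0% → $0.00
Unrounded tax sum = $13.746925 → $13.75

$13.75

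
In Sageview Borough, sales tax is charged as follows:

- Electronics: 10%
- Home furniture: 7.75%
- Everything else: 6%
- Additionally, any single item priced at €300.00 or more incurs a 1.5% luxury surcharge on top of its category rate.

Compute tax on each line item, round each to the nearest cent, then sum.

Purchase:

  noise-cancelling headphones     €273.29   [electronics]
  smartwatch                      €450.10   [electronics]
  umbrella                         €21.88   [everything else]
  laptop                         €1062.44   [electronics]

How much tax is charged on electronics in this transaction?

€201.27

Noise-cancelling headphones €273.29: electronics → 10% → €27.33
Smartwatch €450.10: electronics → 10% + 1.5% surcharge = 11.5% → €51.76
Laptop €1062.44: electronics → 10% + 1.5% surcharge = 11.5% → €122.18
Tax on electronics = €27.33 + €51.76 + €122.18 = €201.27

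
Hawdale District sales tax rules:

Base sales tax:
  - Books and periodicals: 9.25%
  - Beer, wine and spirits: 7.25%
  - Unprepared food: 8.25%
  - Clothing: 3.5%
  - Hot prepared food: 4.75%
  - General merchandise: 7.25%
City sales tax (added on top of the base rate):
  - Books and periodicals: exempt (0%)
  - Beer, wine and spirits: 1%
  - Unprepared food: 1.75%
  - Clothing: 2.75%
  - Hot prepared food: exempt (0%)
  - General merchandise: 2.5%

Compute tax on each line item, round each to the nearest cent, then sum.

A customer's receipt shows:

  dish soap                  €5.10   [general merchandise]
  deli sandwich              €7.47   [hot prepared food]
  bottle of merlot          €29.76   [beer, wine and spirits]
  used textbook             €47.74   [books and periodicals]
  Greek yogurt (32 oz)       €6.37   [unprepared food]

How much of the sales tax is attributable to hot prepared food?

Deli sandwich €7.47: hot prepared food → 4.75% + 0% city = 4.75% → €0.35
Tax on hot prepared food = €0.35

€0.35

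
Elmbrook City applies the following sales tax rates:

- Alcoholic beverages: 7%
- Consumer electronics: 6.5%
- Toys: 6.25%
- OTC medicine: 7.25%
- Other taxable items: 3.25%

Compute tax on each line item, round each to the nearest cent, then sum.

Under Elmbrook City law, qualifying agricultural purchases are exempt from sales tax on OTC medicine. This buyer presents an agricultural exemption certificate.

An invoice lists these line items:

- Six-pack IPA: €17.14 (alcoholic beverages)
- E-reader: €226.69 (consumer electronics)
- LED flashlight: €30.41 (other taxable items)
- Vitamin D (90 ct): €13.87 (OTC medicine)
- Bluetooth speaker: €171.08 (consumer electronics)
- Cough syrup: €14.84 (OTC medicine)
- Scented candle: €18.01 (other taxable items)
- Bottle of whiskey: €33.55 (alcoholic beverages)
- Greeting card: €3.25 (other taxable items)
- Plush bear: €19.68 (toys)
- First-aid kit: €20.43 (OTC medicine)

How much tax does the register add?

Six-pack IPA €17.14: alcoholic beverages → 7% → €1.20
E-reader €226.69: consumer electronics → 6.5% → €14.73
LED flashlight €30.41: other taxable items → 3.25% → €0.99
Vitamin D (90 ct) €13.87: OTC medicine, buyer-exempt → 0% → €0.00
Bluetooth speaker €171.08: consumer electronics → 6.5% → €11.12
Cough syrup €14.84: OTC medicine, buyer-exempt → 0% → €0.00
Scented candle €18.01: other taxable items → 3.25% → €0.59
Bottle of whiskey €33.55: alcoholic beverages → 7% → €2.35
Greeting card €3.25: other taxable items → 3.25% → €0.11
Plush bear €19.68: toys → 6.25% → €1.23
First-aid kit €20.43: OTC medicine, buyer-exempt → 0% → €0.00
Total tax = €1.20 + €14.73 + €0.99 + €11.12 + €0.59 + €2.35 + €0.11 + €1.23 = €32.32

€32.32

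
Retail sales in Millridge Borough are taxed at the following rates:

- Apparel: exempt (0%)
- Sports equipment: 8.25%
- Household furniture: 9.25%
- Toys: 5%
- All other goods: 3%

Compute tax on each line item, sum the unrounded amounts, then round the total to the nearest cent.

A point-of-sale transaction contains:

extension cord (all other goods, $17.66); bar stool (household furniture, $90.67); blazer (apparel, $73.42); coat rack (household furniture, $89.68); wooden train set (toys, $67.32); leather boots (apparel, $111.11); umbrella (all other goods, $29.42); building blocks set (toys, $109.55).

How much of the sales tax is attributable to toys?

Wooden train set $67.32: toys → 5% → $3.366
Building blocks set $109.55: toys → 5% → $5.4775
Tax on toys: unrounded sum = $8.8435 → $8.84

$8.84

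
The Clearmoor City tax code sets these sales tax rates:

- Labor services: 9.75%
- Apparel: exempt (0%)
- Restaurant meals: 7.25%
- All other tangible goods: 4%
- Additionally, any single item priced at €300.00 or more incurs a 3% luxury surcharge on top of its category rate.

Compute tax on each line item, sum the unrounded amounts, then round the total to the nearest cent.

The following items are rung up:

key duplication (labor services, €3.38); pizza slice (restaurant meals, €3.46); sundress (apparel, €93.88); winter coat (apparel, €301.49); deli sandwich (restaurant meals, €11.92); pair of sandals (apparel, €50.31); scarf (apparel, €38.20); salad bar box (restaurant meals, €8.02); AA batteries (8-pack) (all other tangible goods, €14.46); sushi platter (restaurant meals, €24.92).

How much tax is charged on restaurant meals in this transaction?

€3.50

Pizza slice €3.46: restaurant meals → 7.25% → €0.25085
Deli sandwich €11.92: restaurant meals → 7.25% → €0.8642
Salad bar box €8.02: restaurant meals → 7.25% → €0.58145
Sushi platter €24.92: restaurant meals → 7.25% → €1.8067
Tax on restaurant meals: unrounded sum = €3.5032 → €3.50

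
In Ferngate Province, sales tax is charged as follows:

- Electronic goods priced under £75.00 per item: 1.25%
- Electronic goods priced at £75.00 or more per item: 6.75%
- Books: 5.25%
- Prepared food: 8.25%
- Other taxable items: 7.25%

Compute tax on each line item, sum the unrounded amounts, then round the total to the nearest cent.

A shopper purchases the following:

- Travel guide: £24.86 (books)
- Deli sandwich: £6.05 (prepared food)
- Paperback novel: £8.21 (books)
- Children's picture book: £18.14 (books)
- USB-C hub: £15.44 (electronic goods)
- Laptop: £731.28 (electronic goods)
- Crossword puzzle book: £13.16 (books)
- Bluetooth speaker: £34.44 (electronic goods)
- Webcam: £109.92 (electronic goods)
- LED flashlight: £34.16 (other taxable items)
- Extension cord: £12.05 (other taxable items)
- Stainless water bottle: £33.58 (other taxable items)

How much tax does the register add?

Travel guide £24.86: books → 5.25% → £1.30515
Deli sandwich £6.05: prepared food → 8.25% → £0.499125
Paperback novel £8.21: books → 5.25% → £0.431025
Children's picture book £18.14: books → 5.25% → £0.95235
USB-C hub £15.44: electronic goods, under £75.00 → 1.25% → £0.193
Laptop £731.28: electronic goods, £75.00 or more → 6.75% → £49.3614
Crossword puzzle book £13.16: books → 5.25% → £0.6909
Bluetooth speaker £34.44: electronic goods, under £75.00 → 1.25% → £0.4305
Webcam £109.92: electronic goods, £75.00 or more → 6.75% → £7.4196
LED flashlight £34.16: other taxable items → 7.25% → £2.4766
Extension cord £12.05: other taxable items → 7.25% → £0.873625
Stainless water bottle £33.58: other taxable items → 7.25% → £2.43455
Unrounded tax sum = £67.067825 → £67.07

£67.07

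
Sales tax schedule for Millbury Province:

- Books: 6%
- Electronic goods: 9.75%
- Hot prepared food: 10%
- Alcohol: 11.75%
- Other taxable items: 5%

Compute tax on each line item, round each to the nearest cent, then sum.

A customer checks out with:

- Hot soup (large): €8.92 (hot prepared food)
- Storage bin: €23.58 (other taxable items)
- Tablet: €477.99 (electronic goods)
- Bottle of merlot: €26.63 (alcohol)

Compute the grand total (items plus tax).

Hot soup (large) €8.92: hot prepared food → 10% → €0.89
Storage bin €23.58: other taxable items → 5% → €1.18
Tablet €477.99: electronic goods → 9.75% → €46.60
Bottle of merlot €26.63: alcohol → 11.75% → €3.13
Subtotal = €537.12; tax = €51.80; total due = €588.92

€588.92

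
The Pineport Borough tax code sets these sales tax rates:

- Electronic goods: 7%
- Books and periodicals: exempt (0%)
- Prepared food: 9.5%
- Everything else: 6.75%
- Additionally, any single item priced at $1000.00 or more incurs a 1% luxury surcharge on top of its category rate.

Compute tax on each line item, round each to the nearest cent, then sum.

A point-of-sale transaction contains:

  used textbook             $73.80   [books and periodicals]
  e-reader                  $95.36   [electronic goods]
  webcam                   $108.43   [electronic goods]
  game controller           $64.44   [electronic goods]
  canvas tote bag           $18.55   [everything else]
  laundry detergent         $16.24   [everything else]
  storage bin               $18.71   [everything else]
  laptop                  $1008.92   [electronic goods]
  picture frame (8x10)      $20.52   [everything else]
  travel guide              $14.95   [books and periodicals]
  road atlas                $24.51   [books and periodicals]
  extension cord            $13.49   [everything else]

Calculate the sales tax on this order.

$105.40

Used textbook $73.80: books and periodicals → 0% → $0.00
E-reader $95.36: electronic goods → 7% → $6.68
Webcam $108.43: electronic goods → 7% → $7.59
Game controller $64.44: electronic goods → 7% → $4.51
Canvas tote bag $18.55: everything else → 6.75% → $1.25
Laundry detergent $16.24: everything else → 6.75% → $1.10
Storage bin $18.71: everything else → 6.75% → $1.26
Laptop $1008.92: electronic goods → 7% + 1% surcharge = 8% → $80.71
Picture frame (8x10) $20.52: everything else → 6.75% → $1.39
Travel guide $14.95: books and periodicals → 0% → $0.00
Road atlas $24.51: books and periodicals → 0% → $0.00
Extension cord $13.49: everything else → 6.75% → $0.91
Total tax = $6.68 + $7.59 + $4.51 + $1.25 + $1.10 + $1.26 + $80.71 + $1.39 + $0.91 = $105.40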